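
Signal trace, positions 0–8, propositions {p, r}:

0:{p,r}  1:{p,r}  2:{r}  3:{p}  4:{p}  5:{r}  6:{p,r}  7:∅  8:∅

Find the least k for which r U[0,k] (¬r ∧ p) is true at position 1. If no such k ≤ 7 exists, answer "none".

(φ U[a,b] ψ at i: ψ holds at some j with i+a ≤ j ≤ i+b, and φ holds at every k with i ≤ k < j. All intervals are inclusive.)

2

Need earliest j ≥ 1 with (¬r ∧ p), and r at every k in [1,j-1].
  j=1: rhs fails.
  j=2: rhs fails.
  j=3: rhs holds; lhs holds on [1,2]. k = 2.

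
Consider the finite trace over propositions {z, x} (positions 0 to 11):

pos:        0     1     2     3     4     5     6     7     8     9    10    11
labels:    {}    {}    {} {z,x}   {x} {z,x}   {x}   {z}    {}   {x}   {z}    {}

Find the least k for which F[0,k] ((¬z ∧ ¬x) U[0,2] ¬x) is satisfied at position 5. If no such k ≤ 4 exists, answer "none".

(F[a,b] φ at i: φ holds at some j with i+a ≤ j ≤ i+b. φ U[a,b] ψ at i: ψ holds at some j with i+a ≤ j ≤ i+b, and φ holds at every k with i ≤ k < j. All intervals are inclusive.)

Scan j = 5,6,… for ((¬z ∧ ¬x) U[0,2] ¬x):
  j=5: fails
  j=6: fails
  j=7: holds
First hit at j=7, so smallest k = 7-5 = 2.

2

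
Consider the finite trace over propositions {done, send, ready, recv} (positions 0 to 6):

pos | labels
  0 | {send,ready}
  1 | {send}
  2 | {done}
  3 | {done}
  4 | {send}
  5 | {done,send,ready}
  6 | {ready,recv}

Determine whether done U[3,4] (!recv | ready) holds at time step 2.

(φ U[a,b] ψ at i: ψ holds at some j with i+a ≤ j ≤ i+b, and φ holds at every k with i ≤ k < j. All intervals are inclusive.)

Need some j in [5,6] with (!recv | ready), and done at every k in [2,j-1].
  j=5: (!recv | ready) holds, but done fails at k=4 → not this j.
  j=6: (!recv | ready) holds, but done fails at k=4 → not this j.
No j in the window works → until fails.

No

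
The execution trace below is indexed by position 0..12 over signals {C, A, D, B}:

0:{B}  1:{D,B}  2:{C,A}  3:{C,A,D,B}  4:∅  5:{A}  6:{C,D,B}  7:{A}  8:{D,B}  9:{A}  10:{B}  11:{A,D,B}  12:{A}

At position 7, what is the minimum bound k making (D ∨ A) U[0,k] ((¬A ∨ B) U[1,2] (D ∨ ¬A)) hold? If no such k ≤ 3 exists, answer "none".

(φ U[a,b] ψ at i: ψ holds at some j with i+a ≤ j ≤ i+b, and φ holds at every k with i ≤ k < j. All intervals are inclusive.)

3

Need earliest j ≥ 7 with ((¬A ∨ B) U[1,2] (D ∨ ¬A)), and (D ∨ A) at every k in [7,j-1].
  j=7: rhs fails.
  j=8: rhs fails.
  j=9: rhs fails.
  j=10: rhs holds; lhs holds on [7,9]. k = 3.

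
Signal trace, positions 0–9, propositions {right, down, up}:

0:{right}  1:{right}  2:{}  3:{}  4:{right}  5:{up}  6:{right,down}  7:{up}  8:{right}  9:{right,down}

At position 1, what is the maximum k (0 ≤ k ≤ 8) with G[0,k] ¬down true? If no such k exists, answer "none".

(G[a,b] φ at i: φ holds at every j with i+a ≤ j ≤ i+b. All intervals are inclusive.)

¬down must hold from j=1 onward; find where it first fails.
  j=1: holds
  j=2: holds
  j=3: holds
  j=4: holds
  j=5: holds
  j=6: fails
Holds on [1,5], so largest k = 4.

4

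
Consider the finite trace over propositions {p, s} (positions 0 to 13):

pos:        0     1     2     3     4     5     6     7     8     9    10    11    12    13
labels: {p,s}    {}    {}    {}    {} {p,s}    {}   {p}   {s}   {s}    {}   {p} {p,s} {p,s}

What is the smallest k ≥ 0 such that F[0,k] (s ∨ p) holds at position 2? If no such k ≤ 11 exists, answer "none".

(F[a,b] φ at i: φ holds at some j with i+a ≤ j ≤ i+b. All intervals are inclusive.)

Scan j = 2,3,… for (s ∨ p):
  j=2: fails
  j=3: fails
  j=4: fails
  j=5: holds
First hit at j=5, so smallest k = 5-2 = 3.

3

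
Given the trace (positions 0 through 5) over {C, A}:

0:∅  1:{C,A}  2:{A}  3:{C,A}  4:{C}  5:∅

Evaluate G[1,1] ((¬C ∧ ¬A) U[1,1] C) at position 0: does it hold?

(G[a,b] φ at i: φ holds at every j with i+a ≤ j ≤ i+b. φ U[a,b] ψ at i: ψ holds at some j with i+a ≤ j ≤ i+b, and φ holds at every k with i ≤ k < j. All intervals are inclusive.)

No

Check ((¬C ∧ ¬A) U[1,1] C) at every j in [1,1]:
  j=1: fails
Fails at j=1 → formula fails.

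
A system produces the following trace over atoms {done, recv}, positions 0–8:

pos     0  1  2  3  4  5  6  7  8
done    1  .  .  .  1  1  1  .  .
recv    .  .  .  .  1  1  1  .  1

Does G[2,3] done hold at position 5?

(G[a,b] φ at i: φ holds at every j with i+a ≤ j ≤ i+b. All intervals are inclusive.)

Check done at every j in [7,8]:
  j=7: false
  j=8: false
Fails at j=7 → formula fails.

No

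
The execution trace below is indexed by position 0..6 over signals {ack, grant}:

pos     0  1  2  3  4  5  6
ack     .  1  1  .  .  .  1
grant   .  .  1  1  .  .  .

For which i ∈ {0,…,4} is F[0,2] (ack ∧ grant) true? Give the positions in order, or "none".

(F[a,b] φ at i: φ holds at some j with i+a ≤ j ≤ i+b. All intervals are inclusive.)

0, 1, 2

Evaluate at each i in [0,4]:
  i=0: ✓ (witness j=2)
  i=1: ✓ (witness j=2)
  i=2: ✓ (witness j=2)
  i=3: ✗ (none in [3,5])
  i=4: ✗ (none in [4,6])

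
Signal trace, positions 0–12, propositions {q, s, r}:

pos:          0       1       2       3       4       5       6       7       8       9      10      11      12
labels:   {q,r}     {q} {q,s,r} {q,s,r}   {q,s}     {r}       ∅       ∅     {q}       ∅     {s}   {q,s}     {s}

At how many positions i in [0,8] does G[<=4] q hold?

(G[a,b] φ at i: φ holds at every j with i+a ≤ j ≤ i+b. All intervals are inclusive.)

1

Evaluate at each i in [0,8]:
  i=0: ✓ (all of [0,4])
  i=1: ✗ (fails at j=5)
  i=2: ✗ (fails at j=5)
  i=3: ✗ (fails at j=5)
  i=4: ✗ (fails at j=5)
  i=5: ✗ (fails at j=5)
  i=6: ✗ (fails at j=6)
  i=7: ✗ (fails at j=7)
  i=8: ✗ (fails at j=9)
Positions where it holds: {0} → 1.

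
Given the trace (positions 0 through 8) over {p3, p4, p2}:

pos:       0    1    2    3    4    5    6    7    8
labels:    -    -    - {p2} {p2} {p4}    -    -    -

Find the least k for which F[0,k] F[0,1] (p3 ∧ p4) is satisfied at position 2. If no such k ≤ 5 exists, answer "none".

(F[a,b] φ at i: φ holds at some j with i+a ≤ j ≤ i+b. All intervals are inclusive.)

none

Scan j = 2,3,… for F[0,1] (p3 ∧ p4):
  j=2: fails
  j=3: fails
  j=4: fails
  j=5: fails
  j=6: fails
  j=7: fails
No j in [2,7] satisfies it → none.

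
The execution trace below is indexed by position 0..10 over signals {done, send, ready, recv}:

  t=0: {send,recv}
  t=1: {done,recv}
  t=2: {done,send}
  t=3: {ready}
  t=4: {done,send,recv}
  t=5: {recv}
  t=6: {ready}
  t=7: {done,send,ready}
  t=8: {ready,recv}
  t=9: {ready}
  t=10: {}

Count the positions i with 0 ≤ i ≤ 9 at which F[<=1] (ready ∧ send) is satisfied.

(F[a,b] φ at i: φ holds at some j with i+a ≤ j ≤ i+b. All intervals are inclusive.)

2

Evaluate at each i in [0,9]:
  i=0: ✗ (none in [0,1])
  i=1: ✗ (none in [1,2])
  i=2: ✗ (none in [2,3])
  i=3: ✗ (none in [3,4])
  i=4: ✗ (none in [4,5])
  i=5: ✗ (none in [5,6])
  i=6: ✓ (witness j=7)
  i=7: ✓ (witness j=7)
  i=8: ✗ (none in [8,9])
  i=9: ✗ (none in [9,10])
Positions where it holds: {6, 7} → 2.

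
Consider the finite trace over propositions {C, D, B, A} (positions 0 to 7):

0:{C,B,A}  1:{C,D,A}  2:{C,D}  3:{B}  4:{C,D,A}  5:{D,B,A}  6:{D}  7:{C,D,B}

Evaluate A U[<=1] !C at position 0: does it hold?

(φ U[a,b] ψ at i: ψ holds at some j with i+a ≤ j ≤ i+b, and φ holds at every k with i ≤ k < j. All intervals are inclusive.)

Need some j in [0,1] with !C, and A at every k in [0,j-1].
  j=0: !C false.
  j=1: !C false.
No j in the window works → until fails.

Does not hold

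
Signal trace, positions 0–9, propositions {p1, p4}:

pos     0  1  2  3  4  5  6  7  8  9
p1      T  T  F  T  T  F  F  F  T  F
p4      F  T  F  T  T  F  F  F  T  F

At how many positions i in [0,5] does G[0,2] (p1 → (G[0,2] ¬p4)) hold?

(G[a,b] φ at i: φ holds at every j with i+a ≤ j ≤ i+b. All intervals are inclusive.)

Evaluate at each i in [0,5]:
  i=0: ✗ (fails at j=0)
  i=1: ✗ (fails at j=1)
  i=2: ✗ (fails at j=3)
  i=3: ✗ (fails at j=3)
  i=4: ✗ (fails at j=4)
  i=5: ✓ (all of [5,7])
Positions where it holds: {5} → 1.

1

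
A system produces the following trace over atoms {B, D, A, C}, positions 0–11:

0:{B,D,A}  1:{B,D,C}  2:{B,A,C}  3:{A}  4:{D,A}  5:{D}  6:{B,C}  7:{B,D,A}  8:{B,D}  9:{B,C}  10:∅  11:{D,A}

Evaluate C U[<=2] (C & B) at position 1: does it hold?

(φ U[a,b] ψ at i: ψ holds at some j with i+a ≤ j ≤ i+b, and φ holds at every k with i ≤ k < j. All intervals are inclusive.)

True

Need some j in [1,3] with (C & B), and C at every k in [1,j-1].
  j=1: (C & B) holds; no prefix to check → satisfied.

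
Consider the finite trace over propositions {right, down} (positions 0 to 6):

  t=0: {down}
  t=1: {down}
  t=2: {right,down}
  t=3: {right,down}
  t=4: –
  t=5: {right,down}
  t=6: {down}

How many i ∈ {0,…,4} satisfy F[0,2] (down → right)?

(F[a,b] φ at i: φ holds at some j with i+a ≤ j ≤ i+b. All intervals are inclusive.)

Evaluate at each i in [0,4]:
  i=0: ✓ (witness j=2)
  i=1: ✓ (witness j=2)
  i=2: ✓ (witness j=2)
  i=3: ✓ (witness j=3)
  i=4: ✓ (witness j=4)
Positions where it holds: {0, 1, 2, 3, 4} → 5.

5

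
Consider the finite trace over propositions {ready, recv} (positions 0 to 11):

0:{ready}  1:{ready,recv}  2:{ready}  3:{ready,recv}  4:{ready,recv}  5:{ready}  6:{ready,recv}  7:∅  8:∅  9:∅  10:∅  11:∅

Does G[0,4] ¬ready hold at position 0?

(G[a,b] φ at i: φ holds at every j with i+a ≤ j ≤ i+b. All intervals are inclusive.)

Check ¬ready at every j in [0,4]:
  j=0: false
  j=1: false
  j=2: false
  j=3: false
  j=4: false
Fails at j=0 → formula fails.

Does not hold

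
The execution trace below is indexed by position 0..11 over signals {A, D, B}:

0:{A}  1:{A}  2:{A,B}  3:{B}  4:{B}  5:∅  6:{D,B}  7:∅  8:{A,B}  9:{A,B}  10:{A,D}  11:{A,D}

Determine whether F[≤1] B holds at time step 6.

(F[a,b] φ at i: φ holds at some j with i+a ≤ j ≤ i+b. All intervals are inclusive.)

True

Check B at each j in [6,7]:
  j=6: true
  j=7: false
Found at j=6 → formula holds.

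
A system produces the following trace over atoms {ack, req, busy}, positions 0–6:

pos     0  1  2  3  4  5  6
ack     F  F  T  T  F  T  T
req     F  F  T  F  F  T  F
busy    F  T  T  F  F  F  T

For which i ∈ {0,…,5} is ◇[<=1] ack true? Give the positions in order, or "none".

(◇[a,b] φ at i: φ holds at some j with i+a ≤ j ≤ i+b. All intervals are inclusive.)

Evaluate at each i in [0,5]:
  i=0: ✗ (none in [0,1])
  i=1: ✓ (witness j=2)
  i=2: ✓ (witness j=2)
  i=3: ✓ (witness j=3)
  i=4: ✓ (witness j=5)
  i=5: ✓ (witness j=5)

1, 2, 3, 4, 5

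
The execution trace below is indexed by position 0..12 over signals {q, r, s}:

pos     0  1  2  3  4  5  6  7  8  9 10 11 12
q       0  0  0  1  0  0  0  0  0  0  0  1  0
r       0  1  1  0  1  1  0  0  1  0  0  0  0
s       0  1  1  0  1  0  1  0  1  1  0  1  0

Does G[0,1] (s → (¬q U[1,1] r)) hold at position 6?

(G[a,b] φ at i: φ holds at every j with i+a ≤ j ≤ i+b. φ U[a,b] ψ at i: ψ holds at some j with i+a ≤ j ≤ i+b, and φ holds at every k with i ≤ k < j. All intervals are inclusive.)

Does not hold

Check (s → (¬q U[1,1] r)) at every j in [6,7]:
  j=6: antecedent true; consequent fails → ✗
  j=7: antecedent false → ✓
Fails at j=6 → formula fails.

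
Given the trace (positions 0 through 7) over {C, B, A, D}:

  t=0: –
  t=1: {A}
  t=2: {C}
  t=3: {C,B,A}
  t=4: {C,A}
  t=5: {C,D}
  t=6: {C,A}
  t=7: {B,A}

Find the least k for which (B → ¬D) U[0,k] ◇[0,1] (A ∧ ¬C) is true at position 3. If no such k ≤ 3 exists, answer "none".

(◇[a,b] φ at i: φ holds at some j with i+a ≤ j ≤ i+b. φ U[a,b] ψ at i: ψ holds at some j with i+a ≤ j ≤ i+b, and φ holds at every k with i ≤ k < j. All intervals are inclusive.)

Need earliest j ≥ 3 with ◇[0,1] (A ∧ ¬C), and (B → ¬D) at every k in [3,j-1].
  j=3: rhs fails.
  j=4: rhs fails.
  j=5: rhs fails.
  j=6: rhs holds; lhs holds on [3,5]. k = 3.

3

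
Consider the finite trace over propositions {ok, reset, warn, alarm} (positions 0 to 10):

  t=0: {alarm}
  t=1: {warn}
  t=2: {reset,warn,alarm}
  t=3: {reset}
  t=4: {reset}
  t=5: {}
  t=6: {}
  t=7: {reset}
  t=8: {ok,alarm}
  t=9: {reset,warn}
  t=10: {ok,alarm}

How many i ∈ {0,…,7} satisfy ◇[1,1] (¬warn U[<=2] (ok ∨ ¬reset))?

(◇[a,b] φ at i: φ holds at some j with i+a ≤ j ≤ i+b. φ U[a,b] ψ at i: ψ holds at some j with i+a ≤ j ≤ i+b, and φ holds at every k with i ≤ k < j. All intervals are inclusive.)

Evaluate at each i in [0,7]:
  i=0: ✓ (witness j=1)
  i=1: ✗ (none in [2,2])
  i=2: ✓ (witness j=3)
  i=3: ✓ (witness j=4)
  i=4: ✓ (witness j=5)
  i=5: ✓ (witness j=6)
  i=6: ✓ (witness j=7)
  i=7: ✓ (witness j=8)
Positions where it holds: {0, 2, 3, 4, 5, 6, 7} → 7.

7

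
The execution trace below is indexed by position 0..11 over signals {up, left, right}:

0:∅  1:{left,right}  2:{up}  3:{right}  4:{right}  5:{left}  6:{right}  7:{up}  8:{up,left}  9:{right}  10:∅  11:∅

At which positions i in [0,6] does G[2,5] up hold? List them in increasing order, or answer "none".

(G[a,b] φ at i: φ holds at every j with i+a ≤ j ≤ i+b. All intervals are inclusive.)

Evaluate at each i in [0,6]:
  i=0: ✗ (fails at j=3)
  i=1: ✗ (fails at j=3)
  i=2: ✗ (fails at j=4)
  i=3: ✗ (fails at j=5)
  i=4: ✗ (fails at j=6)
  i=5: ✗ (fails at j=9)
  i=6: ✗ (fails at j=9)

none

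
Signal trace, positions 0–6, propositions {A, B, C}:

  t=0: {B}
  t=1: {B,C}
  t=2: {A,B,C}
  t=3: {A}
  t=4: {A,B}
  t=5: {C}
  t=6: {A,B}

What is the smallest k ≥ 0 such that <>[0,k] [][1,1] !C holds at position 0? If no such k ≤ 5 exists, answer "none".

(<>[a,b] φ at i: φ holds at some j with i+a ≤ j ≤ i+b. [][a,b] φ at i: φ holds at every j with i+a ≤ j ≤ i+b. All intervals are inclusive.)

2

Scan j = 0,1,… for [][1,1] !C:
  j=0: fails
  j=1: fails
  j=2: holds
First hit at j=2, so smallest k = 2-0 = 2.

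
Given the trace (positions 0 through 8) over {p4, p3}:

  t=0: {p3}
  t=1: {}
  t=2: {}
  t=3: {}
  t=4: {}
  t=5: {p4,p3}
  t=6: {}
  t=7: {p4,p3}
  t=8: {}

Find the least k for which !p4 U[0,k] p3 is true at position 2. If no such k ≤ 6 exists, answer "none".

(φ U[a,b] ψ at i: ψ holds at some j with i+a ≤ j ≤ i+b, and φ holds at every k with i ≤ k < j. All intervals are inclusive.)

3

Need earliest j ≥ 2 with p3, and !p4 at every k in [2,j-1].
  j=2: rhs fails.
  j=3: rhs fails.
  j=4: rhs fails.
  j=5: rhs holds; lhs holds on [2,4]. k = 3.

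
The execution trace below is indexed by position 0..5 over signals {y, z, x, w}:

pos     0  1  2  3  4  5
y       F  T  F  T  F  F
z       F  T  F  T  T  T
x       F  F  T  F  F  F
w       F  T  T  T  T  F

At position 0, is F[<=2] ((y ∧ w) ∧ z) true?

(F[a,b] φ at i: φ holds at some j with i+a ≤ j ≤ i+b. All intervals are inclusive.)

Yes

Check ((y ∧ w) ∧ z) at each j in [0,2]:
  j=0: false
  j=1: true
  j=2: false
Found at j=1 → formula holds.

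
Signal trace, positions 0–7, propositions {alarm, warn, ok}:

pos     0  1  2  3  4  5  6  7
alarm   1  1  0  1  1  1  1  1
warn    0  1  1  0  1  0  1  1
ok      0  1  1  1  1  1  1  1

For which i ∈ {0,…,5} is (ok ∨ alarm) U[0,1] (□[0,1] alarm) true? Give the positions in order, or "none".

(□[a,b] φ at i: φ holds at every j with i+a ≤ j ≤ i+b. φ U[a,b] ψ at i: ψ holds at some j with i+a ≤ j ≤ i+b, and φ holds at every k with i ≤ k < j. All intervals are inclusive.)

Evaluate at each i in [0,5]:
  i=0: ✓ (rhs at j=0)
  i=1: ✗ (no rhs in [1,2])
  i=2: ✓ (rhs at j=3; lhs holds on [2,2])
  i=3: ✓ (rhs at j=3)
  i=4: ✓ (rhs at j=4)
  i=5: ✓ (rhs at j=5)

0, 2, 3, 4, 5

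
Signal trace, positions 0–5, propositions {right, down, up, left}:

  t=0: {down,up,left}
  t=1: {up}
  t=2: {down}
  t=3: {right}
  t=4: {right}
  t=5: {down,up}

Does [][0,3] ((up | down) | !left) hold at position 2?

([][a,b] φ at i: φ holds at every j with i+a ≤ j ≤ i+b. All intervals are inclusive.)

True

Check ((up | down) | !left) at every j in [2,5]:
  j=2: true
  j=3: true
  j=4: true
  j=5: true
All positions satisfy it → formula holds.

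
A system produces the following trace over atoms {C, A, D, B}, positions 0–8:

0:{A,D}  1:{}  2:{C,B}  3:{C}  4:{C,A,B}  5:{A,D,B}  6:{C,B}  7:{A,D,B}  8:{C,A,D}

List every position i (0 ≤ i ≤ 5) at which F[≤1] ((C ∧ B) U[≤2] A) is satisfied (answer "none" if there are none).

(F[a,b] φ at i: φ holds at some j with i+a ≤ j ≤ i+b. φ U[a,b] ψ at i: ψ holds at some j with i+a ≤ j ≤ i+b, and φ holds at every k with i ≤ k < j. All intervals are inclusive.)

0, 3, 4, 5

Evaluate at each i in [0,5]:
  i=0: ✓ (witness j=0)
  i=1: ✗ (none in [1,2])
  i=2: ✗ (none in [2,3])
  i=3: ✓ (witness j=4)
  i=4: ✓ (witness j=4)
  i=5: ✓ (witness j=5)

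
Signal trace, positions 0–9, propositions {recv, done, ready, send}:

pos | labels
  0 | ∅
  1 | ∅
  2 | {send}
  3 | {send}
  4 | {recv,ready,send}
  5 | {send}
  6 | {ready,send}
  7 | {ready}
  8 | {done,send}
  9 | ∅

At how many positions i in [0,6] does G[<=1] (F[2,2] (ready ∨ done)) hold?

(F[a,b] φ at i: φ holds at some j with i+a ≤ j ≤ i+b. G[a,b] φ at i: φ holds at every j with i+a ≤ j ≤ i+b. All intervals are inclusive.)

2

Evaluate at each i in [0,6]:
  i=0: ✗ (fails at j=0)
  i=1: ✗ (fails at j=1)
  i=2: ✗ (fails at j=3)
  i=3: ✗ (fails at j=3)
  i=4: ✓ (all of [4,5])
  i=5: ✓ (all of [5,6])
  i=6: ✗ (fails at j=7)
Positions where it holds: {4, 5} → 2.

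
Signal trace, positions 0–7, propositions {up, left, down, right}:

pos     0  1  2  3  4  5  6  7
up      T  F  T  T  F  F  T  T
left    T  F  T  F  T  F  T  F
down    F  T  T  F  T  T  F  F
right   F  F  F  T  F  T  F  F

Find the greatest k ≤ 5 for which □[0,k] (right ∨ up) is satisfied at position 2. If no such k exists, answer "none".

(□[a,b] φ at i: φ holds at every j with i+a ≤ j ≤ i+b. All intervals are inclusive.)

1

(right ∨ up) must hold from j=2 onward; find where it first fails.
  j=2: holds
  j=3: holds
  j=4: fails
Holds on [2,3], so largest k = 1.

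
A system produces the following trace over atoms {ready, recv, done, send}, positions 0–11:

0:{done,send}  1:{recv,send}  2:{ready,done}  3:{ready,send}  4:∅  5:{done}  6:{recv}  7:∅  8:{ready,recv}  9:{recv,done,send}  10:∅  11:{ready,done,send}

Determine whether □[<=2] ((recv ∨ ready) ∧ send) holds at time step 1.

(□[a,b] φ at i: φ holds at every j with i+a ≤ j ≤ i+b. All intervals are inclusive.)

Check ((recv ∨ ready) ∧ send) at every j in [1,3]:
  j=1: true
  j=2: false
  j=3: true
Fails at j=2 → formula fails.

No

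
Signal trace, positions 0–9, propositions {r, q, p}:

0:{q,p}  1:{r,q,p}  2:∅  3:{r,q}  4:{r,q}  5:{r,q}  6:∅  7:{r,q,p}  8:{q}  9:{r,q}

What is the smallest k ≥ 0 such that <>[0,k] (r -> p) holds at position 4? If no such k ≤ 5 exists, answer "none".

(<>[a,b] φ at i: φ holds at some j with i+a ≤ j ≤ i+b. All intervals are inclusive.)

Scan j = 4,5,… for (r -> p):
  j=4: fails
  j=5: fails
  j=6: holds
First hit at j=6, so smallest k = 6-4 = 2.

2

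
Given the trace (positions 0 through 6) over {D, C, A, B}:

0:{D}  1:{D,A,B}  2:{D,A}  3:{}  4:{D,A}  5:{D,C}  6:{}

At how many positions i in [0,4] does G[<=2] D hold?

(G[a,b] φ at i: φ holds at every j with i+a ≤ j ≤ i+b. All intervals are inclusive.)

1

Evaluate at each i in [0,4]:
  i=0: ✓ (all of [0,2])
  i=1: ✗ (fails at j=3)
  i=2: ✗ (fails at j=3)
  i=3: ✗ (fails at j=3)
  i=4: ✗ (fails at j=6)
Positions where it holds: {0} → 1.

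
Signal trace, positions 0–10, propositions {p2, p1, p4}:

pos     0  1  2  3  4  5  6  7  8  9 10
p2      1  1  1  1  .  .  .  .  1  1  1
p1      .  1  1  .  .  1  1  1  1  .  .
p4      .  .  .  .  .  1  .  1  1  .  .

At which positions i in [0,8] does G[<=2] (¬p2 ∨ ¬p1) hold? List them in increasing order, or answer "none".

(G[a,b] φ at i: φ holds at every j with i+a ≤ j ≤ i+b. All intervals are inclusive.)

Evaluate at each i in [0,8]:
  i=0: ✗ (fails at j=1)
  i=1: ✗ (fails at j=1)
  i=2: ✗ (fails at j=2)
  i=3: ✓ (all of [3,5])
  i=4: ✓ (all of [4,6])
  i=5: ✓ (all of [5,7])
  i=6: ✗ (fails at j=8)
  i=7: ✗ (fails at j=8)
  i=8: ✗ (fails at j=8)

3, 4, 5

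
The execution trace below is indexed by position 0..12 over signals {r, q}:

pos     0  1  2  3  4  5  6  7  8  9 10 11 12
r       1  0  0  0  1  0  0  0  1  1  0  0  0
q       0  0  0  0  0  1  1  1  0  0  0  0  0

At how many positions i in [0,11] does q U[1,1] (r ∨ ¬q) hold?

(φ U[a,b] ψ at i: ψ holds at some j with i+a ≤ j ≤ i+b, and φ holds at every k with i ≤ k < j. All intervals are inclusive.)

1

Evaluate at each i in [0,11]:
  i=0: ✗ (lhs fails at k=0 before rhs at j=1)
  i=1: ✗ (lhs fails at k=1 before rhs at j=2)
  i=2: ✗ (lhs fails at k=2 before rhs at j=3)
  i=3: ✗ (lhs fails at k=3 before rhs at j=4)
  i=4: ✗ (no rhs in [5,5])
  i=5: ✗ (no rhs in [6,6])
  i=6: ✗ (no rhs in [7,7])
  i=7: ✓ (rhs at j=8; lhs holds on [7,7])
  i=8: ✗ (lhs fails at k=8 before rhs at j=9)
  i=9: ✗ (lhs fails at k=9 before rhs at j=10)
  i=10: ✗ (lhs fails at k=10 before rhs at j=11)
  i=11: ✗ (lhs fails at k=11 before rhs at j=12)
Positions where it holds: {7} → 1.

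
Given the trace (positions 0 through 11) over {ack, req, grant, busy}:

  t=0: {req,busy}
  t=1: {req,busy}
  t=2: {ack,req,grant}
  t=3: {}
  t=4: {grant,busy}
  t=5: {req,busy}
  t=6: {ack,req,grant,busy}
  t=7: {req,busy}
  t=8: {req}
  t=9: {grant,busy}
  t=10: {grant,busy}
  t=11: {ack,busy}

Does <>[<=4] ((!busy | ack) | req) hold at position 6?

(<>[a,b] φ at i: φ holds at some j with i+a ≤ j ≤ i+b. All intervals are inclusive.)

Holds

Check ((!busy | ack) | req) at each j in [6,10]:
  j=6: true
  j=7: true
  j=8: true
  j=9: false
  j=10: false
Found at j=6 → formula holds.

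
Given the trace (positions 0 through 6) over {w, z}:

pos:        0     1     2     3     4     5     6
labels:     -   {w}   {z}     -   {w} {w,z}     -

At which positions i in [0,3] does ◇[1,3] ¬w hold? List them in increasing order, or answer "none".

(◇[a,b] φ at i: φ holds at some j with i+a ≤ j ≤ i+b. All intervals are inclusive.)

0, 1, 2, 3

Evaluate at each i in [0,3]:
  i=0: ✓ (witness j=2)
  i=1: ✓ (witness j=2)
  i=2: ✓ (witness j=3)
  i=3: ✓ (witness j=6)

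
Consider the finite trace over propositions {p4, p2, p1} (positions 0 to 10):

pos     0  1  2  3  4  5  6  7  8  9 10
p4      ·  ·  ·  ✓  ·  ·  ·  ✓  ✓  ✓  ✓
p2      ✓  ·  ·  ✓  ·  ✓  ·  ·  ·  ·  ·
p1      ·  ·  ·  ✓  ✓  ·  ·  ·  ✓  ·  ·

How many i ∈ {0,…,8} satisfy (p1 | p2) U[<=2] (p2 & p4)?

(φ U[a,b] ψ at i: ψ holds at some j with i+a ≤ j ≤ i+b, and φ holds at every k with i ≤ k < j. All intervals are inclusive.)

1

Evaluate at each i in [0,8]:
  i=0: ✗ (no rhs in [0,2])
  i=1: ✗ (lhs fails at k=1 before rhs at j=3)
  i=2: ✗ (lhs fails at k=2 before rhs at j=3)
  i=3: ✓ (rhs at j=3)
  i=4: ✗ (no rhs in [4,6])
  i=5: ✗ (no rhs in [5,7])
  i=6: ✗ (no rhs in [6,8])
  i=7: ✗ (no rhs in [7,9])
  i=8: ✗ (no rhs in [8,10])
Positions where it holds: {3} → 1.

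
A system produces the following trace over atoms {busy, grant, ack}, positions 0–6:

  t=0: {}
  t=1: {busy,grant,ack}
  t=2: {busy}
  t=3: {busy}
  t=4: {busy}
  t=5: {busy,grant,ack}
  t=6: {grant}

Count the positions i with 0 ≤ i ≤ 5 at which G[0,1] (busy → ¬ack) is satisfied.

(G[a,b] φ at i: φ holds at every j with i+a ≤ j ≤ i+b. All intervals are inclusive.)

Evaluate at each i in [0,5]:
  i=0: ✗ (fails at j=1)
  i=1: ✗ (fails at j=1)
  i=2: ✓ (all of [2,3])
  i=3: ✓ (all of [3,4])
  i=4: ✗ (fails at j=5)
  i=5: ✗ (fails at j=5)
Positions where it holds: {2, 3} → 2.

2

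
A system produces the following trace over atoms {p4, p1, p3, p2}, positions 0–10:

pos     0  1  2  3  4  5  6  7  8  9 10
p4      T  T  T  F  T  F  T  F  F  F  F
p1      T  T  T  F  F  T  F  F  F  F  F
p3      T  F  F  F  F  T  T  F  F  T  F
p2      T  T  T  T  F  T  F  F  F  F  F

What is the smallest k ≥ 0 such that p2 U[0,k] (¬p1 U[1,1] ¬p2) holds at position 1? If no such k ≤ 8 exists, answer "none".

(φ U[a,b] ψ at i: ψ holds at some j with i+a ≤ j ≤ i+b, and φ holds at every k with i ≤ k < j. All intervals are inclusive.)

2

Need earliest j ≥ 1 with (¬p1 U[1,1] ¬p2), and p2 at every k in [1,j-1].
  j=1: rhs fails.
  j=2: rhs fails.
  j=3: rhs holds; lhs holds on [1,2]. k = 2.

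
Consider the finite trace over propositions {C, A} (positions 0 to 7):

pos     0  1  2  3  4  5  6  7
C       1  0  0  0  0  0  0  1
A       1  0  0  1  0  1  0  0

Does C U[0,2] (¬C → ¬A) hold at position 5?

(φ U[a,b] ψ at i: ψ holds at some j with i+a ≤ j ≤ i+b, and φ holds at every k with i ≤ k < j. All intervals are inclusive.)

Need some j in [5,7] with (¬C → ¬A), and C at every k in [5,j-1].
  j=5: (¬C → ¬A) false.
  j=6: (¬C → ¬A) holds, but C fails at k=5 → not this j.
  j=7: (¬C → ¬A) holds, but C fails at k=5 → not this j.
No j in the window works → until fails.

Does not hold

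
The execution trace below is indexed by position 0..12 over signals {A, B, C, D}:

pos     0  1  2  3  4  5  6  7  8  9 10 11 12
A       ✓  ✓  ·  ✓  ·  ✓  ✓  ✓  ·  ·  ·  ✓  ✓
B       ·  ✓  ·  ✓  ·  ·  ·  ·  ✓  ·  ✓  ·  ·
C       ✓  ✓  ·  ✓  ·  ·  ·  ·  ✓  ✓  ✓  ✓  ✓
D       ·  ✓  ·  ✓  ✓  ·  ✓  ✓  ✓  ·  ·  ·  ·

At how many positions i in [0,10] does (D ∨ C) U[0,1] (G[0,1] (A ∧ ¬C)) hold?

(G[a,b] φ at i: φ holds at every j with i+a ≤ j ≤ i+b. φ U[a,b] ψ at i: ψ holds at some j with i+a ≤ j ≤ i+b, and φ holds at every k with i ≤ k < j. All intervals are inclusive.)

3

Evaluate at each i in [0,10]:
  i=0: ✗ (no rhs in [0,1])
  i=1: ✗ (no rhs in [1,2])
  i=2: ✗ (no rhs in [2,3])
  i=3: ✗ (no rhs in [3,4])
  i=4: ✓ (rhs at j=5; lhs holds on [4,4])
  i=5: ✓ (rhs at j=5)
  i=6: ✓ (rhs at j=6)
  i=7: ✗ (no rhs in [7,8])
  i=8: ✗ (no rhs in [8,9])
  i=9: ✗ (no rhs in [9,10])
  i=10: ✗ (no rhs in [10,11])
Positions where it holds: {4, 5, 6} → 3.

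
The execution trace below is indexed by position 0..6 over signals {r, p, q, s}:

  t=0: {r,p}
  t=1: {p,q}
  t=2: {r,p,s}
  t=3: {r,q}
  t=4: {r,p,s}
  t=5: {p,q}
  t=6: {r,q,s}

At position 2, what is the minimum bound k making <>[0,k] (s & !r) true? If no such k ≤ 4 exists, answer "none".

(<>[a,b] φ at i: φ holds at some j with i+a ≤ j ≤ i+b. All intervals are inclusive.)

Scan j = 2,3,… for (s & !r):
  j=2: fails
  j=3: fails
  j=4: fails
  j=5: fails
  j=6: fails
No j in [2,6] satisfies it → none.

none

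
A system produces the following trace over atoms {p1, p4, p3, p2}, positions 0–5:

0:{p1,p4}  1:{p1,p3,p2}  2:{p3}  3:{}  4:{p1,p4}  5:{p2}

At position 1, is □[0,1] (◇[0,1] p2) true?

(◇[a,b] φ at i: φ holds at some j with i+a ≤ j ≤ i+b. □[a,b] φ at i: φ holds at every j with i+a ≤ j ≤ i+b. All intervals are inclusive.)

False

Check ◇[0,1] p2 at every j in [1,2]:
  j=1: holds (witness at 1)
  j=2: fails (none in [2,3])
Fails at j=2 → formula fails.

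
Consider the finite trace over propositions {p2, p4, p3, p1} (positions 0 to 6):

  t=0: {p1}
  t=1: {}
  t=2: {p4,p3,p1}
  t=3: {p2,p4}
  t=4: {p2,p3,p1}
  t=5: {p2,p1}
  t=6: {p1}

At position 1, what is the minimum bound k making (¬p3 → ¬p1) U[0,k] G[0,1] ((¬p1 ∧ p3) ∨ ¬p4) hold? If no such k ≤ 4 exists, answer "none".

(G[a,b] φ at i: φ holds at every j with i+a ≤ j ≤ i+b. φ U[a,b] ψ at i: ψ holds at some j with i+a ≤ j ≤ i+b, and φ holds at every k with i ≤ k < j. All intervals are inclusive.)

3

Need earliest j ≥ 1 with G[0,1] ((¬p1 ∧ p3) ∨ ¬p4), and (¬p3 → ¬p1) at every k in [1,j-1].
  j=1: rhs fails.
  j=2: rhs fails.
  j=3: rhs fails.
  j=4: rhs holds; lhs holds on [1,3]. k = 3.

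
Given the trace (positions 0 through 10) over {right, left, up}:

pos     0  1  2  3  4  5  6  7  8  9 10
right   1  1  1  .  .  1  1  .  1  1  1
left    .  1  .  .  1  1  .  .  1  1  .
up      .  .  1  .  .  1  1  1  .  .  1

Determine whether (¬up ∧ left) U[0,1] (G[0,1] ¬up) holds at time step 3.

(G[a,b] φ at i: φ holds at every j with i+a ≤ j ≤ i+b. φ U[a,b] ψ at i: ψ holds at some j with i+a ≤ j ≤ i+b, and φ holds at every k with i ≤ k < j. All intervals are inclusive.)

Need some j in [3,4] with G[0,1] ¬up, and (¬up ∧ left) at every k in [3,j-1].
  j=3: G[0,1] ¬up holds; no prefix to check → satisfied.

True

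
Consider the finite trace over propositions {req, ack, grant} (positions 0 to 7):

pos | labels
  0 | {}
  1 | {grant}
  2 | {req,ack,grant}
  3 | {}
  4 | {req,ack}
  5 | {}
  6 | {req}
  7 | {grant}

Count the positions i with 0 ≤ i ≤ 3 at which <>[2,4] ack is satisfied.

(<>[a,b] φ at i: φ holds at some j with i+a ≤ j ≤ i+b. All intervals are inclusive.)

3

Evaluate at each i in [0,3]:
  i=0: ✓ (witness j=2)
  i=1: ✓ (witness j=4)
  i=2: ✓ (witness j=4)
  i=3: ✗ (none in [5,7])
Positions where it holds: {0, 1, 2} → 3.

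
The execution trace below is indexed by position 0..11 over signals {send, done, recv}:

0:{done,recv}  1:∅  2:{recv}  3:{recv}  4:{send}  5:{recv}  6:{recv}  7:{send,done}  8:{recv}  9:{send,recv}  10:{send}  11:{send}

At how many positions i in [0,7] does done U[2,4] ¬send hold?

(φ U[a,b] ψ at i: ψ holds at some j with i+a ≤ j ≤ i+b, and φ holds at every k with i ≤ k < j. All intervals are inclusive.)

Evaluate at each i in [0,7]:
  i=0: ✗ (lhs fails at k=1 before rhs at j=2)
  i=1: ✗ (lhs fails at k=1 before rhs at j=3)
  i=2: ✗ (lhs fails at k=2 before rhs at j=5)
  i=3: ✗ (lhs fails at k=3 before rhs at j=5)
  i=4: ✗ (lhs fails at k=4 before rhs at j=6)
  i=5: ✗ (lhs fails at k=5 before rhs at j=8)
  i=6: ✗ (lhs fails at k=6 before rhs at j=8)
  i=7: ✗ (no rhs in [9,11])
Positions where it holds: {} → 0.

0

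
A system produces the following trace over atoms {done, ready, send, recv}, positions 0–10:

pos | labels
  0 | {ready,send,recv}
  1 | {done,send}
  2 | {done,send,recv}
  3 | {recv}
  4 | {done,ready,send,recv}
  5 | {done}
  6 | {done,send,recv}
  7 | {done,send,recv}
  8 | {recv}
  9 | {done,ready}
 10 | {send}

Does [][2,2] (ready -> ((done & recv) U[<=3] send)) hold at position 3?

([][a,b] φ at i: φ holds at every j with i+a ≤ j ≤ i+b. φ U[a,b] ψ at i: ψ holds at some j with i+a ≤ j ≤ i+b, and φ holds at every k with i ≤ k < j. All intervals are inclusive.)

Check (ready -> ((done & recv) U[<=3] send)) at every j in [5,5]:
  j=5: antecedent false → ✓
All positions satisfy it → formula holds.

Yes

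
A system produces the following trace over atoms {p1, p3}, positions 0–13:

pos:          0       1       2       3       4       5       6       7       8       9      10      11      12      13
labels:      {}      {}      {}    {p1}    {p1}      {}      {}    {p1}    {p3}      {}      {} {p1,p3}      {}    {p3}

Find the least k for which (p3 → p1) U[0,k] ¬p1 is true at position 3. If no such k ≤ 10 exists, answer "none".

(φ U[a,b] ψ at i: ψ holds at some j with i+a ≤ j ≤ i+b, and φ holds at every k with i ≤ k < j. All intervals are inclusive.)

2

Need earliest j ≥ 3 with ¬p1, and (p3 → p1) at every k in [3,j-1].
  j=3: rhs fails.
  j=4: rhs fails.
  j=5: rhs holds; lhs holds on [3,4]. k = 2.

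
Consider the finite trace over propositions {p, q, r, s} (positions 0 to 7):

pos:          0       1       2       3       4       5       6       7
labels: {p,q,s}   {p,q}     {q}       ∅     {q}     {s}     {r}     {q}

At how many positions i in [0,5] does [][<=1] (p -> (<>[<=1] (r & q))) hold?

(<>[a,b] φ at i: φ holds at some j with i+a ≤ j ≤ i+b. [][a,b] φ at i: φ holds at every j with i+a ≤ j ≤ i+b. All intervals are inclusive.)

Evaluate at each i in [0,5]:
  i=0: ✗ (fails at j=0)
  i=1: ✗ (fails at j=1)
  i=2: ✓ (all of [2,3])
  i=3: ✓ (all of [3,4])
  i=4: ✓ (all of [4,5])
  i=5: ✓ (all of [5,6])
Positions where it holds: {2, 3, 4, 5} → 4.

4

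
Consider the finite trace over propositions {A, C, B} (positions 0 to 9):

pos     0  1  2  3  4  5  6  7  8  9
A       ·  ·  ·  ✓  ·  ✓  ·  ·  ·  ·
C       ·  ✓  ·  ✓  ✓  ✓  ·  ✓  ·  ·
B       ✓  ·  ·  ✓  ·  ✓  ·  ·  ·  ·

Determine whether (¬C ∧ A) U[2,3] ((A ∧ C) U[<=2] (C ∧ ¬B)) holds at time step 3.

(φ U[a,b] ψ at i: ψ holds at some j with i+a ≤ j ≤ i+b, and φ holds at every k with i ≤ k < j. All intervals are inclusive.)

Does not hold

Need some j in [5,6] with ((A ∧ C) U[<=2] (C ∧ ¬B)), and (¬C ∧ A) at every k in [3,j-1].
  j=5: ((A ∧ C) U[<=2] (C ∧ ¬B)) — fails.
  j=6: ((A ∧ C) U[<=2] (C ∧ ¬B)) — fails.
No j in the window works → until fails.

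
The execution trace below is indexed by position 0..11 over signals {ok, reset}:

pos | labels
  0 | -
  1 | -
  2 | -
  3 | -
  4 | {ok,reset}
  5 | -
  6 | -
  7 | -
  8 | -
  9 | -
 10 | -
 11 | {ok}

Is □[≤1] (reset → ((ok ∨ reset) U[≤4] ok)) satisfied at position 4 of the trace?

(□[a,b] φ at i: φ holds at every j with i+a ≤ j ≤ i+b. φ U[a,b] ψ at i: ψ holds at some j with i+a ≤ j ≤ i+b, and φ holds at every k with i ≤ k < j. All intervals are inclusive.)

True

Check (reset → ((ok ∨ reset) U[≤4] ok)) at every j in [4,5]:
  j=4: antecedent true; consequent holds → ✓
  j=5: antecedent false → ✓
All positions satisfy it → formula holds.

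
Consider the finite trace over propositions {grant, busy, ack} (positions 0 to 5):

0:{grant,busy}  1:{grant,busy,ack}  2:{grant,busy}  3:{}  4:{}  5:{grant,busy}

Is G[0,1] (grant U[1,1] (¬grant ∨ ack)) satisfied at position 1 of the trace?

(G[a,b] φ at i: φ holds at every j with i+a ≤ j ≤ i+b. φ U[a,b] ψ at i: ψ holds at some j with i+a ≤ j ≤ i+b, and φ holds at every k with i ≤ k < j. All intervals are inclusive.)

False

Check (grant U[1,1] (¬grant ∨ ack)) at every j in [1,2]:
  j=1: fails
  j=2: holds
Fails at j=1 → formula fails.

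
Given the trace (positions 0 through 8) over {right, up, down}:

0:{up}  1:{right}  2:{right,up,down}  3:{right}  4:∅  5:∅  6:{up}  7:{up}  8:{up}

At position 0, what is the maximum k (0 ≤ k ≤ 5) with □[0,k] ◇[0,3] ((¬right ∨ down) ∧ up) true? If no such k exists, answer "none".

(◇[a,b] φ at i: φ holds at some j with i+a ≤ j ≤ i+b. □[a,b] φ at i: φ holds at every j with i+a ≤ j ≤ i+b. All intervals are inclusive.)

5

◇[0,3] ((¬right ∨ down) ∧ up) must hold from j=0 onward; find where it first fails.
  j=0: holds
  j=1: holds
  j=2: holds
  j=3: holds
  j=4: holds
  j=5: holds
Holds through j=5; largest k = 5.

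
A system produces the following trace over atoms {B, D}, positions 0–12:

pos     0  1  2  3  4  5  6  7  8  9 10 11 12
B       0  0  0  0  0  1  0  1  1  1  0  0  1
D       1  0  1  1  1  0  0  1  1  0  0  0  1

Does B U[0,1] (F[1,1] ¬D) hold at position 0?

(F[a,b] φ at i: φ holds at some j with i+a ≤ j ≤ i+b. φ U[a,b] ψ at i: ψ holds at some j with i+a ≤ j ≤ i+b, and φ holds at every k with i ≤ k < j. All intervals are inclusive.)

Holds

Need some j in [0,1] with F[1,1] ¬D, and B at every k in [0,j-1].
  j=0: F[1,1] ¬D holds; no prefix to check → satisfied.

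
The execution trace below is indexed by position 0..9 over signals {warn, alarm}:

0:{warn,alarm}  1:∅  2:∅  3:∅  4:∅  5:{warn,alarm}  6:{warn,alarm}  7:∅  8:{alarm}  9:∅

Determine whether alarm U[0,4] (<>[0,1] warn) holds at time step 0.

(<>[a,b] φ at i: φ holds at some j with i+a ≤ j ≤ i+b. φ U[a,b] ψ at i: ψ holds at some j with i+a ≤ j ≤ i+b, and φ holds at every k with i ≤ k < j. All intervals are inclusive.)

Yes

Need some j in [0,4] with <>[0,1] warn, and alarm at every k in [0,j-1].
  j=0: <>[0,1] warn holds; no prefix to check → satisfied.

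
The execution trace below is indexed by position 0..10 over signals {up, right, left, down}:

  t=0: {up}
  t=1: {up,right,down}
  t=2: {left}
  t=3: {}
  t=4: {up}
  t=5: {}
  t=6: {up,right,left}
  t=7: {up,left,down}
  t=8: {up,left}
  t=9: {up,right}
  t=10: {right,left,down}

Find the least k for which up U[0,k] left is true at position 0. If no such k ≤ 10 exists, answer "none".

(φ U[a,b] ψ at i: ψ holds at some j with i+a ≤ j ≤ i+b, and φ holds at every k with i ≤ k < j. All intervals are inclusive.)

Need earliest j ≥ 0 with left, and up at every k in [0,j-1].
  j=0: rhs fails.
  j=1: rhs fails.
  j=2: rhs holds; lhs holds on [0,1]. k = 2.

2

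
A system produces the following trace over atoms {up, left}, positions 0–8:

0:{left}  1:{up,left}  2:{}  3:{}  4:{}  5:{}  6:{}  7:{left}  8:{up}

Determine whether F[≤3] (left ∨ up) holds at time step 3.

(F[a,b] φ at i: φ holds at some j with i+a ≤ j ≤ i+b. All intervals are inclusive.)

Check (left ∨ up) at each j in [3,6]:
  j=3: false
  j=4: false
  j=5: false
  j=6: false
No position in the window satisfies it → formula fails.

No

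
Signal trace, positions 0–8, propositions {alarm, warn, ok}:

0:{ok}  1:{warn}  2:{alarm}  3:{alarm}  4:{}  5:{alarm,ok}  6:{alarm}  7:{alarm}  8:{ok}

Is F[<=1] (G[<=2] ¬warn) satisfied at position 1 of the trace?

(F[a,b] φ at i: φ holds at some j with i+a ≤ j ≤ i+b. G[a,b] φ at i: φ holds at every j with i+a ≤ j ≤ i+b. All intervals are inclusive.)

Check G[<=2] ¬warn at each j in [1,2]:
  j=1: fails at 1
  j=2: holds on [2,4]
Found at j=2 → formula holds.

True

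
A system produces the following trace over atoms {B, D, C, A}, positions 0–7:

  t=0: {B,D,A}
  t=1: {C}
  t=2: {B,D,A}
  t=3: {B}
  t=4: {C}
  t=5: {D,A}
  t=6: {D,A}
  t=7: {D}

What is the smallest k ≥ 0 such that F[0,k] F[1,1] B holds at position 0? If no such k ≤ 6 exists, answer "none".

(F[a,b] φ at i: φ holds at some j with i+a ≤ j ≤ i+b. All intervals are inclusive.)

Scan j = 0,1,… for F[1,1] B:
  j=0: fails
  j=1: holds
First hit at j=1, so smallest k = 1-0 = 1.

1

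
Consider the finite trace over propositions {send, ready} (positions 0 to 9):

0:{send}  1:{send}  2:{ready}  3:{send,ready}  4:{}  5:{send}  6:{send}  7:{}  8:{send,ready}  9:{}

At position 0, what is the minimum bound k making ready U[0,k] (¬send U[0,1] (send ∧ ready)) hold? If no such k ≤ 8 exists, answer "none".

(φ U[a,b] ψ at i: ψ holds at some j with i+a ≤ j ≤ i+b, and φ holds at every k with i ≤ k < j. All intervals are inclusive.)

Need earliest j ≥ 0 with (¬send U[0,1] (send ∧ ready)), and ready at every k in [0,j-1].
  j=0: rhs fails.
  j=1: rhs fails.
  j=2: rhs holds but lhs fails at k=0.
  j=3: rhs holds but lhs fails at k=0.
  j=4: rhs fails.
  j=5: rhs fails.
  j=6: rhs fails.
  j=7: rhs holds but lhs fails at k=0.
  j=8: rhs holds but lhs fails at k=0.
No witness within the range → none.

none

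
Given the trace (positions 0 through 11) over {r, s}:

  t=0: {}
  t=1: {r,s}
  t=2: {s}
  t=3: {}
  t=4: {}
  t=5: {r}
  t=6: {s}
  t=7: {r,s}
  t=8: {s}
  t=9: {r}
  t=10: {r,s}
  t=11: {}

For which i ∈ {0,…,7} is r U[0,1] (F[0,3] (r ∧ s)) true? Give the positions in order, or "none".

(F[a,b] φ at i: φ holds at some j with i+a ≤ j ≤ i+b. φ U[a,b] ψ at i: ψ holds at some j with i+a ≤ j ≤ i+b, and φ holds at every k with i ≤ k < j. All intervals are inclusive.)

0, 1, 4, 5, 6, 7

Evaluate at each i in [0,7]:
  i=0: ✓ (rhs at j=0)
  i=1: ✓ (rhs at j=1)
  i=2: ✗ (no rhs in [2,3])
  i=3: ✗ (lhs fails at k=3 before rhs at j=4)
  i=4: ✓ (rhs at j=4)
  i=5: ✓ (rhs at j=5)
  i=6: ✓ (rhs at j=6)
  i=7: ✓ (rhs at j=7)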